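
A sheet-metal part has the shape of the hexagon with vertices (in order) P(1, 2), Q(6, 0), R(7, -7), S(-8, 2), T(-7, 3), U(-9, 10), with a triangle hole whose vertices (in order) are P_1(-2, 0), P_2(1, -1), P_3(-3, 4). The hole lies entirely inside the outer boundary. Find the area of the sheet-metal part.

Outer boundary:
Apply Gauss's area formula: 2A = Σ (x_i·y_{i+1} − x_{i+1}·y_i), indices taken mod 6.
Cross-terms: -12, -42, -42, -10, -43, -28  ⇒  Σ = -177
Area = |Σ|/2 = 88.5.
Hole:
Cross-terms: 2, 1, 8  ⇒  Σ = 11
Area = |Σ|/2 = 5.5.
Net area = 88.5 − 5.5 = 83.

83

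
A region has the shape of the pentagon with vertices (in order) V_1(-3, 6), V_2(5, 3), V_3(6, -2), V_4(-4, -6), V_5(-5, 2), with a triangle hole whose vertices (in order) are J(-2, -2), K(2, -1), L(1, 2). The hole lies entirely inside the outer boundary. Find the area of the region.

80

Outer boundary:
Apply Gauss's area formula: 2A = Σ (x_i·y_{i+1} − x_{i+1}·y_i), indices taken mod 5.
Σ = (-39) + (-28) + (-44) + (-38) + (-24) = -173
Area = |Σ|/2 = 86.5.
Hole:
Apply the shoelace formula: 2A = Σ (x_i·y_{i+1} − x_{i+1}·y_i), indices taken mod 3.
J→K: (-2)(-1) − (2)(-2) = 6
K→L: (2)(2) − (1)(-1) = 5
L→J: (1)(-2) − (-2)(2) = 2
Σ = 13
Area = |Σ|/2 = 6.5.
Net area = 86.5 − 6.5 = 80.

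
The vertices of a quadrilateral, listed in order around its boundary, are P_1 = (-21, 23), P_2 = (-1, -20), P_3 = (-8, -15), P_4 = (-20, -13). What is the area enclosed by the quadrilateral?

315.5

Apply the surveyor's formula: 2A = Σ (x_i·y_{i+1} − x_{i+1}·y_i), indices taken mod 4.
Σ = (443) + (-145) + (-196) + (-733) = -631
Area = |Σ|/2 = 315.5.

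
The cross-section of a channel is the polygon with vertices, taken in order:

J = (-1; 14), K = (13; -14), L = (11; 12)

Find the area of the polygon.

Σ = (-168) + (310) + (166) = 308
Area = |Σ|/2 = 154.

154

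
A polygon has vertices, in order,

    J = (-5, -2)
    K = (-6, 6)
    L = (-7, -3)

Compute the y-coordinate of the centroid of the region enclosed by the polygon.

1/3

Apply Gauss's area formula. First the cross-terms c_i = x_i·y_{i+1} − x_{i+1}·y_i:
  -42, 60, -1  ⇒  2A = 17, A = 8.5.
Then Σ (y_i + y_{i+1})·c_i = 17, so ȳ = 17 / (6·8.5) = 1/3.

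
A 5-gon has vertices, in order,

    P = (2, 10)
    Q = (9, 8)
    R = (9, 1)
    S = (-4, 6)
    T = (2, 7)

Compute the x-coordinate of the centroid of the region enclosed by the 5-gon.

Apply the surveyor's formula. First the cross-terms c_i = x_i·y_{i+1} − x_{i+1}·y_i:
  -74, -63, 58, -40, 6  ⇒  2A = -113, A = -56.5.
Then Σ (x_i + x_{i+1})·c_i = -1554, so x̄ = -1554 / (6·(-56.5)) = 518/113.

518/113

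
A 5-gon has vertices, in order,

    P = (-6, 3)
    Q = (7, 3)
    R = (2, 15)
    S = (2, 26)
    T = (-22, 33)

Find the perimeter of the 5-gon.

|PQ| = √((13)² + (0)²) = √169 = 13
|QR| = √((-5)² + (12)²) = √169 = 13
|RS| = √((0)² + (11)²) = √121 = 11
|ST| = √((-24)² + (7)²) = √625 = 25
|TP| = √((16)² + (-30)²) = √1156 = 34
Perimeter = 13 + 13 + 11 + 25 + 34 = 96.

96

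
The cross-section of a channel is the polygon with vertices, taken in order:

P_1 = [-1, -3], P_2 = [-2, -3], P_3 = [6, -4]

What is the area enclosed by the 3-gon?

0.5

Apply Gauss's area formula: 2A = Σ (x_i·y_{i+1} − x_{i+1}·y_i), indices taken mod 3.
Cross-terms: -3, 26, -22  ⇒  Σ = 1
Area = |Σ|/2 = 0.5.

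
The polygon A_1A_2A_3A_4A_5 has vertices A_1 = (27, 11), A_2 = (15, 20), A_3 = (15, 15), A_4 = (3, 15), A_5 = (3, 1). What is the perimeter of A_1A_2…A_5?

72

|A_1A_2| = √((-12)² + (9)²) = √225 = 15
|A_2A_3| = √((0)² + (-5)²) = √25 = 5
|A_3A_4| = √((-12)² + (0)²) = √144 = 12
|A_4A_5| = √((0)² + (-14)²) = √196 = 14
|A_5A_1| = √((24)² + (10)²) = √676 = 26
Perimeter = 15 + 5 + 12 + 14 + 26 = 72.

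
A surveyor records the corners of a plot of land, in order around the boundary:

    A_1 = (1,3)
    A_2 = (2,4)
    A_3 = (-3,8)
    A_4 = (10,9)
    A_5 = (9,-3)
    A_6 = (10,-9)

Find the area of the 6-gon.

A_1→A_2: (1)(4) − (2)(3) = -2
A_2→A_3: (2)(8) − (-3)(4) = 28
A_3→A_4: (-3)(9) − (10)(8) = -107
A_4→A_5: (10)(-3) − (9)(9) = -111
A_5→A_6: (9)(-9) − (10)(-3) = -51
A_6→A_1: (10)(3) − (1)(-9) = 39
Σ = -204
Area = |Σ|/2 = 102.

102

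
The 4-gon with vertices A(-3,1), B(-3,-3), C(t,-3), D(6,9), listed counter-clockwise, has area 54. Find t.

3

The doubled signed area Σ (x_i y_{i+1} − x_{i+1} y_i) is linear in t.
With t=0 it equals 72; the coefficient of t is 12 (from the two edges through C).
So 12·t + 72 = 2·54 = 108 ⇒ t = 3.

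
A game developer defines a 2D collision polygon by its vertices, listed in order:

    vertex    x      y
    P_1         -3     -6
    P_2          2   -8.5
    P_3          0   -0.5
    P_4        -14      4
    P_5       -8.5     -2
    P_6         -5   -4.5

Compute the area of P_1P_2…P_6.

68.125

P_1→P_2: (-3)(-8.5) − (2)(-6) = 37.5
P_2→P_3: (2)(-0.5) − (0)(-8.5) = -1
P_3→P_4: (0)(4) − (-14)(-0.5) = -7
P_4→P_5: (-14)(-2) − (-8.5)(4) = 62
P_5→P_6: (-8.5)(-4.5) − (-5)(-2) = 28.25
P_6→P_1: (-5)(-6) − (-3)(-4.5) = 16.5
Σ = 136.25
Area = |Σ|/2 = 68.125.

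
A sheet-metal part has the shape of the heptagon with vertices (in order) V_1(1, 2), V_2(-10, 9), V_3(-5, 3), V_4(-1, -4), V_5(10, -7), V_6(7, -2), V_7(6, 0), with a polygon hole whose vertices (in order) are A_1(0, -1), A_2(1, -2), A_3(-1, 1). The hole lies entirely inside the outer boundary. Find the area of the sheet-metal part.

Outer boundary:
Apply the surveyor's formula: 2A = Σ (x_i·y_{i+1} − x_{i+1}·y_i), indices taken mod 7.
Cross-terms: 29, 15, 23, 47, 29, 12, 12  ⇒  Σ = 167
Area = |Σ|/2 = 83.5.
Hole:
Apply the shoelace formula: 2A = Σ (x_i·y_{i+1} − x_{i+1}·y_i), indices taken mod 3.
Σ = (1) + (-1) + (1) = 1
Area = |Σ|/2 = 0.5.
Net area = 83.5 − 0.5 = 83.

83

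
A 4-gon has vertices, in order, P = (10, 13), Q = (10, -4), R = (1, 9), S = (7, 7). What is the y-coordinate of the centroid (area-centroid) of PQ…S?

Apply Gauss's area formula. First the cross-terms c_i = x_i·y_{i+1} − x_{i+1}·y_i:
  -170, 94, -56, 21  ⇒  2A = -111, A = -55.5.
Then Σ (y_i + y_{i+1})·c_i = -1536, so ȳ = -1536 / (6·(-55.5)) = 512/111.

512/111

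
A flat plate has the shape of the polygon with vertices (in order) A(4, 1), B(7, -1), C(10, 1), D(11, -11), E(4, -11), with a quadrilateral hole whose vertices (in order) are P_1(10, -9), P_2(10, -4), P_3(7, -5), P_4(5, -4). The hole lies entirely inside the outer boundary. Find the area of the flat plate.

62

Outer boundary:
Σ = (-11) + (17) + (-121) + (-77) + (48) = -144
Area = |Σ|/2 = 72.
Hole:
Σ = (50) + (-22) + (-3) + (-5) = 20
Area = |Σ|/2 = 10.
Net area = 72 − 10 = 62.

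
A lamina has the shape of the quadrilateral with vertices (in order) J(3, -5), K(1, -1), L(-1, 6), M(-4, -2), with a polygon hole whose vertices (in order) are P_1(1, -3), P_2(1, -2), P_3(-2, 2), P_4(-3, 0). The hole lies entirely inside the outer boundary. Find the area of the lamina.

22.5

Outer boundary:
Cross-terms: 2, 5, 26, 26  ⇒  Σ = 59
Area = |Σ|/2 = 29.5.
Hole:
Apply the shoelace (surveyor's) formula: 2A = Σ (x_i·y_{i+1} − x_{i+1}·y_i), indices taken mod 4.
Cross-terms: 1, -2, 6, 9  ⇒  Σ = 14
Area = |Σ|/2 = 7.
Net area = 29.5 − 7 = 22.5.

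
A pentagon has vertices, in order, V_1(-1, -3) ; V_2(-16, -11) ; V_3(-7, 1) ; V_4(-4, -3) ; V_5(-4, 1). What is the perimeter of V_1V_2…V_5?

46

|V_1V_2| = √((-15)² + (-8)²) = √289 = 17
|V_2V_3| = √((9)² + (12)²) = √225 = 15
|V_3V_4| = √((3)² + (-4)²) = √25 = 5
|V_4V_5| = √((0)² + (4)²) = √16 = 4
|V_5V_1| = √((3)² + (-4)²) = √25 = 5
Perimeter = 17 + 15 + 5 + 4 + 5 = 46.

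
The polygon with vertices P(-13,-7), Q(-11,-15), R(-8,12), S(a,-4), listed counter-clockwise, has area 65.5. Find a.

Write out the shoelace sum; only the two edges meeting at S involve a:
2·Area = [((-8)·(-4) − a·12) + (a·(-7) − (-13)·(-4))] + -134
       = -19·a + -154 = 131
⇒ a = -15.

-15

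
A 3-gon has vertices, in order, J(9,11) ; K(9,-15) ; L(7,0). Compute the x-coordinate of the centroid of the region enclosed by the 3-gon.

Apply Gauss's area formula. First the cross-terms c_i = x_i·y_{i+1} − x_{i+1}·y_i:
  -234, 105, 77  ⇒  2A = -52, A = -26.
Then Σ (x_i + x_{i+1})·c_i = -1300, so x̄ = -1300 / (6·(-26)) = 25/3.

25/3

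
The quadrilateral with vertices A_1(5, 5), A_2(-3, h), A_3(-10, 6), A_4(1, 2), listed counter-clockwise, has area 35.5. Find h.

7

Write out the shoelace sum; only the two edges meeting at A_2 involve h:
2·Area = [(5·h − (-3)·5) + ((-3)·6 − (-10)·h)] + -31
       = 15·h + -34 = 71
⇒ h = 7.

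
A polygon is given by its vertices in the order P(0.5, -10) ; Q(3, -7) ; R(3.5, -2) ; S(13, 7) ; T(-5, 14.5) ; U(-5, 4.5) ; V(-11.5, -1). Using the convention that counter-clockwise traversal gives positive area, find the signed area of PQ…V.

270.625

Apply the shoelace formula: 2A = Σ (x_i·y_{i+1} − x_{i+1}·y_i), indices taken mod 7.
Σ = (26.5) + (18.5) + (50.5) + (223.5) + (50) + (56.75) + (115.5) = 541.25
Signed area = Σ/2 = 270.625 (positive ⇒ counter-clockwise traversal).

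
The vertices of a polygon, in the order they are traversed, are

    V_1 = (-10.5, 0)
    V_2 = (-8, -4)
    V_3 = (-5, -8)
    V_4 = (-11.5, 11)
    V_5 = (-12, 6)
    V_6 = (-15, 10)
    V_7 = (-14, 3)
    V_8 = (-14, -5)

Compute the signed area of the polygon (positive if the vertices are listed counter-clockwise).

V_1→V_2: (-10.5)(-4) − (-8)(0) = 42
V_2→V_3: (-8)(-8) − (-5)(-4) = 44
V_3→V_4: (-5)(11) − (-11.5)(-8) = -147
V_4→V_5: (-11.5)(6) − (-12)(11) = 63
V_5→V_6: (-12)(10) − (-15)(6) = -30
V_6→V_7: (-15)(3) − (-14)(10) = 95
V_7→V_8: (-14)(-5) − (-14)(3) = 112
V_8→V_1: (-14)(0) − (-10.5)(-5) = -52.5
Σ = 126.5
Signed area = Σ/2 = 63.25 (positive ⇒ counter-clockwise traversal).

63.25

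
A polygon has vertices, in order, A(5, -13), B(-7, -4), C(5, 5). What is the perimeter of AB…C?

|AB| = √((-12)² + (9)²) = √225 = 15
|BC| = √((12)² + (9)²) = √225 = 15
|CA| = √((0)² + (-18)²) = √324 = 18
Perimeter = 15 + 15 + 18 = 48.

48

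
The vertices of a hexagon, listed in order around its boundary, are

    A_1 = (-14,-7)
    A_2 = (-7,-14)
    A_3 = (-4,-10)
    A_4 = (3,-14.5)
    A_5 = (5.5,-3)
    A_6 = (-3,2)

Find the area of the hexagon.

185.375

Σ = (147) + (14) + (88) + (70.75) + (2) + (49) = 370.75
Area = |Σ|/2 = 185.375.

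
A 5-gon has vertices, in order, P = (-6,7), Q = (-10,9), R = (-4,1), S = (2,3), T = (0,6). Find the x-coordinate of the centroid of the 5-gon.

-196/57

Apply the shoelace formula. First the cross-terms c_i = x_i·y_{i+1} − x_{i+1}·y_i:
  16, 26, -14, 12, 36  ⇒  2A = 76, A = 38.
Then Σ (x_i + x_{i+1})·c_i = -784, so x̄ = -784 / (6·38) = -196/57.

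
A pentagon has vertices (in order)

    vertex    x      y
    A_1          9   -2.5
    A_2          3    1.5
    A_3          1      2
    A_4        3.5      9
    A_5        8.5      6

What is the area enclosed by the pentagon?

A_1→A_2: (9)(1.5) − (3)(-2.5) = 21
A_2→A_3: (3)(2) − (1)(1.5) = 4.5
A_3→A_4: (1)(9) − (3.5)(2) = 2
A_4→A_5: (3.5)(6) − (8.5)(9) = -55.5
A_5→A_1: (8.5)(-2.5) − (9)(6) = -75.25
Σ = -103.25
Area = |Σ|/2 = 51.625.

51.625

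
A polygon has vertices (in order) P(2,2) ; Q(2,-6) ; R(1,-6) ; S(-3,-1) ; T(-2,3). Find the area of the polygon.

Apply the shoelace formula: 2A = Σ (x_i·y_{i+1} − x_{i+1}·y_i), indices taken mod 5.
Σ = (-16) + (-6) + (-19) + (-11) + (-10) = -62
Area = |Σ|/2 = 31.

31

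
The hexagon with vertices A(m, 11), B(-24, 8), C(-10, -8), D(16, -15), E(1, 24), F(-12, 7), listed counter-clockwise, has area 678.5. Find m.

-19

Write out the shoelace sum; only the two edges meeting at A involve m:
2·Area = [((-12)·11 − m·7) + (m·8 − (-24)·11)] + 1244
       = 1·m + 1376 = 1357
⇒ m = -19.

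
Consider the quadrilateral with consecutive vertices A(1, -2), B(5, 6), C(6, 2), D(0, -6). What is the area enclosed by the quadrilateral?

Apply Gauss's area formula: 2A = Σ (x_i·y_{i+1} − x_{i+1}·y_i), indices taken mod 4.
Σ = (16) + (-26) + (-36) + (6) = -40
Area = |Σ|/2 = 20.

20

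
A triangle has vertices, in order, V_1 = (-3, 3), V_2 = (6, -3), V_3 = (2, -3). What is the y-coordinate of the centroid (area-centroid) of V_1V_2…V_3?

-1

Apply the shoelace formula. First the cross-terms c_i = x_i·y_{i+1} − x_{i+1}·y_i:
  -9, -12, -3  ⇒  2A = -24, A = -12.
Then Σ (y_i + y_{i+1})·c_i = 72, so ȳ = 72 / (6·(-12)) = -1.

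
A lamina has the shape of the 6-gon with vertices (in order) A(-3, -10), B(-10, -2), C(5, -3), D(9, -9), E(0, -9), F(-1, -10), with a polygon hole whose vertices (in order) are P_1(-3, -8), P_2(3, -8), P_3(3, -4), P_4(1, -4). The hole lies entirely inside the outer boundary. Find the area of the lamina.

75

Outer boundary:
Apply the shoelace (surveyor's) formula: 2A = Σ (x_i·y_{i+1} − x_{i+1}·y_i), indices taken mod 6.
Σ = (-94) + (40) + (-18) + (-81) + (-9) + (-20) = -182
Area = |Σ|/2 = 91.
Hole:
Apply the shoelace (surveyor's) formula: 2A = Σ (x_i·y_{i+1} − x_{i+1}·y_i), indices taken mod 4.
Σ = (48) + (12) + (-8) + (-20) = 32
Area = |Σ|/2 = 16.
Net area = 91 − 16 = 75.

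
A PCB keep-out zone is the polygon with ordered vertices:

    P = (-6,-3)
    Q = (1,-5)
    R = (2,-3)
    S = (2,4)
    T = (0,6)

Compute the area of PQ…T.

Apply Gauss's area formula: 2A = Σ (x_i·y_{i+1} − x_{i+1}·y_i), indices taken mod 5.
Σ = (33) + (7) + (14) + (12) + (36) = 102
Area = |Σ|/2 = 51.

51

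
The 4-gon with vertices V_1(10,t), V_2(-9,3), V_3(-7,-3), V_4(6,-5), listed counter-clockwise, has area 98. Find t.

1

Write out the shoelace sum; only the two edges meeting at V_1 involve t:
2·Area = [(6·t − 10·(-5)) + (10·3 − (-9)·t)] + 101
       = 15·t + 181 = 196
⇒ t = 1.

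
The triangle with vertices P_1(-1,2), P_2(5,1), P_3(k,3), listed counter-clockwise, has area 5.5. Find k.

4

Write out the shoelace sum; only the two edges meeting at P_3 involve k:
2·Area = [(5·3 − k·1) + (k·2 − (-1)·3)] + -11
       = 1·k + 7 = 11
⇒ k = 4.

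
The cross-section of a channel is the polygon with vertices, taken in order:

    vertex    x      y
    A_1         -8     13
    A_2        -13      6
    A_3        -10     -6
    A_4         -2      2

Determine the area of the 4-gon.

Apply Gauss's area formula: 2A = Σ (x_i·y_{i+1} − x_{i+1}·y_i), indices taken mod 4.
Cross-terms: 121, 138, -32, -10  ⇒  Σ = 217
Area = |Σ|/2 = 108.5.

108.5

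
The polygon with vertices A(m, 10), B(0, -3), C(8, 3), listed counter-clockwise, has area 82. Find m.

-10

Write out the shoelace sum; only the two edges meeting at A involve m:
2·Area = [(8·10 − m·3) + (m·(-3) − 0·10)] + 24
       = -6·m + 104 = 164
⇒ m = -10.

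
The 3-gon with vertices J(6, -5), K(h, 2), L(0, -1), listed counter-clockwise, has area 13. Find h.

2

Write out the shoelace sum; only the two edges meeting at K involve h:
2·Area = [(6·2 − h·(-5)) + (h·(-1) − 0·2)] + 6
       = 4·h + 18 = 26
⇒ h = 2.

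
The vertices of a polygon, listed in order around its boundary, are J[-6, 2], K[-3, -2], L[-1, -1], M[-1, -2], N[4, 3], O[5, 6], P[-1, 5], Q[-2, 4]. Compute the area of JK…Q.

45.5

Apply the shoelace formula: 2A = Σ (x_i·y_{i+1} − x_{i+1}·y_i), indices taken mod 8.
Σ = (18) + (1) + (1) + (5) + (9) + (31) + (6) + (20) = 91
Area = |Σ|/2 = 45.5.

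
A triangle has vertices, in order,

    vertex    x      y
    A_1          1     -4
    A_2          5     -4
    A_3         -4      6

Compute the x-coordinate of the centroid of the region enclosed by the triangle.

Apply Gauss's area formula. First the cross-terms c_i = x_i·y_{i+1} − x_{i+1}·y_i:
  16, 14, 10  ⇒  2A = 40, A = 20.
Then Σ (x_i + x_{i+1})·c_i = 80, so x̄ = 80 / (6·20) = 2/3.

2/3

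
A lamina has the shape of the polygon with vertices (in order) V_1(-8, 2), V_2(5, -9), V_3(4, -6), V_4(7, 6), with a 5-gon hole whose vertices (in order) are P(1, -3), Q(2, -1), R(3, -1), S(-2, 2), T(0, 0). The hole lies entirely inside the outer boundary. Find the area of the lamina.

93

Outer boundary:
Apply the shoelace (surveyor's) formula: 2A = Σ (x_i·y_{i+1} − x_{i+1}·y_i), indices taken mod 4.
Σ = (62) + (6) + (66) + (62) = 196
Area = |Σ|/2 = 98.
Hole:
Apply Gauss's area formula: 2A = Σ (x_i·y_{i+1} − x_{i+1}·y_i), indices taken mod 5.
Σ = (5) + (1) + (4) + (0) + (0) = 10
Area = |Σ|/2 = 5.
Net area = 98 − 5 = 93.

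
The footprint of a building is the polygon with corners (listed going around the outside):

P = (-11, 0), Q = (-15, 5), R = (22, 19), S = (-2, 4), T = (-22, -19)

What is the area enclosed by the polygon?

P→Q: (-11)(5) − (-15)(0) = -55
Q→R: (-15)(19) − (22)(5) = -395
R→S: (22)(4) − (-2)(19) = 126
S→T: (-2)(-19) − (-22)(4) = 126
T→P: (-22)(0) − (-11)(-19) = -209
Σ = -407
Area = |Σ|/2 = 203.5.

203.5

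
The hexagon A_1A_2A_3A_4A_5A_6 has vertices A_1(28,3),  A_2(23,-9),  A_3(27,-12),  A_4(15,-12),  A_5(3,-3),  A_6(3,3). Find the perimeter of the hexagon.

|A_1A_2| = √((-5)² + (-12)²) = √169 = 13
|A_2A_3| = √((4)² + (-3)²) = √25 = 5
|A_3A_4| = √((-12)² + (0)²) = √144 = 12
|A_4A_5| = √((-12)² + (9)²) = √225 = 15
|A_5A_6| = √((0)² + (6)²) = √36 = 6
|A_6A_1| = √((25)² + (0)²) = √625 = 25
Perimeter = 13 + 5 + 12 + 15 + 6 + 25 = 76.

76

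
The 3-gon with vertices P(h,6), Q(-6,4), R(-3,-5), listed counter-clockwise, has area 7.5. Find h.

Write out the shoelace sum; only the two edges meeting at P involve h:
2·Area = [((-3)·6 − h·(-5)) + (h·4 − (-6)·6)] + 42
       = 9·h + 60 = 15
⇒ h = -5.

-5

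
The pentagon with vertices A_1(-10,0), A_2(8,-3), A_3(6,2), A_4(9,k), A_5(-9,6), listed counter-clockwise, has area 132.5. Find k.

7

Write out the shoelace sum; only the two edges meeting at A_4 involve k:
2·Area = [(6·k − 9·2) + (9·6 − (-9)·k)] + 124
       = 15·k + 160 = 265
⇒ k = 7.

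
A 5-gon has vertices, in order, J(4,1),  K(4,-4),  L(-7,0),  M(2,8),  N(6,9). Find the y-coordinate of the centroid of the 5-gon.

181/82

Apply the shoelace (surveyor's) formula. First the cross-terms c_i = x_i·y_{i+1} − x_{i+1}·y_i:
  -20, -28, -56, -30, -30  ⇒  2A = -164, A = -82.
Then Σ (y_i + y_{i+1})·c_i = -1086, so ȳ = -1086 / (6·(-82)) = 181/82.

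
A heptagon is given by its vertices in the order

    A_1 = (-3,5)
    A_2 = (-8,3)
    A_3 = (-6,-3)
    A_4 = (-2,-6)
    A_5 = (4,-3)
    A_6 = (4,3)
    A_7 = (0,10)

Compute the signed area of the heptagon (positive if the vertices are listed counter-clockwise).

Apply the shoelace formula: 2A = Σ (x_i·y_{i+1} − x_{i+1}·y_i), indices taken mod 7.
A_1→A_2: (-3)(3) − (-8)(5) = 31
A_2→A_3: (-8)(-3) − (-6)(3) = 42
A_3→A_4: (-6)(-6) − (-2)(-3) = 30
A_4→A_5: (-2)(-3) − (4)(-6) = 30
A_5→A_6: (4)(3) − (4)(-3) = 24
A_6→A_7: (4)(10) − (0)(3) = 40
A_7→A_1: (0)(5) − (-3)(10) = 30
Σ = 227
Signed area = Σ/2 = 113.5 (positive ⇒ counter-clockwise traversal).

113.5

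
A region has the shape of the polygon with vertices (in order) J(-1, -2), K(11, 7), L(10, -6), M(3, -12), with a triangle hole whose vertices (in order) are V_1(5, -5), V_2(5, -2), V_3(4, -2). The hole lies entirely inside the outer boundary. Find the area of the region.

Outer boundary:
Apply the shoelace (surveyor's) formula: 2A = Σ (x_i·y_{i+1} − x_{i+1}·y_i), indices taken mod 4.
J→K: (-1)(7) − (11)(-2) = 15
K→L: (11)(-6) − (10)(7) = -136
L→M: (10)(-12) − (3)(-6) = -102
M→J: (3)(-2) − (-1)(-12) = -18
Σ = -241
Area = |Σ|/2 = 120.5.
Hole:
Cross-terms: 15, -2, -10  ⇒  Σ = 3
Area = |Σ|/2 = 1.5.
Net area = 120.5 − 1.5 = 119.

119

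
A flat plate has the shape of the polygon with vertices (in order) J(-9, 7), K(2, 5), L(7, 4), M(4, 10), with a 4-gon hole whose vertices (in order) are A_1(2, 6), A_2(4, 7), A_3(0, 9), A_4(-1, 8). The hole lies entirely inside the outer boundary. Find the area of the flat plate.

36.5

Outer boundary:
Apply the shoelace (surveyor's) formula: 2A = Σ (x_i·y_{i+1} − x_{i+1}·y_i), indices taken mod 4.
J→K: (-9)(5) − (2)(7) = -59
K→L: (2)(4) − (7)(5) = -27
L→M: (7)(10) − (4)(4) = 54
M→J: (4)(7) − (-9)(10) = 118
Σ = 86
Area = |Σ|/2 = 43.
Hole:
Apply the shoelace formula: 2A = Σ (x_i·y_{i+1} − x_{i+1}·y_i), indices taken mod 4.
Cross-terms: -10, 36, 9, -22  ⇒  Σ = 13
Area = |Σ|/2 = 6.5.
Net area = 43 − 6.5 = 36.5.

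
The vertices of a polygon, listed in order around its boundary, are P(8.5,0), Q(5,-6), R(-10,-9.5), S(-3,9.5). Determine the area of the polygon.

181.375

Σ = (-51) + (-107.5) + (-123.5) + (-80.75) = -362.75
Area = |Σ|/2 = 181.375.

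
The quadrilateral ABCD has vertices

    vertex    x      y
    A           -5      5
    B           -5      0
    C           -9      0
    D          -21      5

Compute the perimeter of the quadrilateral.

38

|AB| = √((0)² + (-5)²) = √25 = 5
|BC| = √((-4)² + (0)²) = √16 = 4
|CD| = √((-12)² + (5)²) = √169 = 13
|DA| = √((16)² + (0)²) = √256 = 16
Perimeter = 5 + 4 + 13 + 16 = 38.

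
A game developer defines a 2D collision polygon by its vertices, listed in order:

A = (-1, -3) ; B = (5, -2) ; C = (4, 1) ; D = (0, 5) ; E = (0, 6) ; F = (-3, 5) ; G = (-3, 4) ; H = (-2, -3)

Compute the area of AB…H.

Apply the shoelace (surveyor's) formula: 2A = Σ (x_i·y_{i+1} − x_{i+1}·y_i), indices taken mod 8.
Σ = (17) + (13) + (20) + (0) + (18) + (3) + (17) + (3) = 91
Area = |Σ|/2 = 45.5.

45.5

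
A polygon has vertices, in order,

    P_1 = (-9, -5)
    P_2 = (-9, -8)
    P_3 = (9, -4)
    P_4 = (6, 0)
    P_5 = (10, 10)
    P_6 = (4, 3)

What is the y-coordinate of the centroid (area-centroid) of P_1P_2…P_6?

Apply the surveyor's formula. First the cross-terms c_i = x_i·y_{i+1} − x_{i+1}·y_i:
  27, 108, 24, 60, -10, 7  ⇒  2A = 216, A = 108.
Then Σ (y_i + y_{i+1})·c_i = -1287, so ȳ = -1287 / (6·108) = -143/72.

-143/72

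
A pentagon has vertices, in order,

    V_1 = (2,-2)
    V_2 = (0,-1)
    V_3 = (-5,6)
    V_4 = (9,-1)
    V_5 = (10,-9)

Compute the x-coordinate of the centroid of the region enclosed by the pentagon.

4

Apply the shoelace (surveyor's) formula. First the cross-terms c_i = x_i·y_{i+1} − x_{i+1}·y_i:
  -2, -5, -49, -71, -2  ⇒  2A = -129, A = -64.5.
Then Σ (x_i + x_{i+1})·c_i = -1548, so x̄ = -1548 / (6·(-64.5)) = 4.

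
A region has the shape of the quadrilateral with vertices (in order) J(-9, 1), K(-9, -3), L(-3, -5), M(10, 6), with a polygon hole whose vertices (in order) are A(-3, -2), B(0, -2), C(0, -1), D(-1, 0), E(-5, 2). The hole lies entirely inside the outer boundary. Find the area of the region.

Outer boundary:
Σ = (36) + (36) + (32) + (64) = 168
Area = |Σ|/2 = 84.
Hole:
Σ = (6) + (0) + (-1) + (-2) + (16) = 19
Area = |Σ|/2 = 9.5.
Net area = 84 − 9.5 = 74.5.

74.5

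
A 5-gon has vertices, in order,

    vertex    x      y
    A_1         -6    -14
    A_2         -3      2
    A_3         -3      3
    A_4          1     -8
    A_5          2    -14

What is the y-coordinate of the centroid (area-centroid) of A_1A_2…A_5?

-1810/219

Apply the surveyor's formula. First the cross-terms c_i = x_i·y_{i+1} − x_{i+1}·y_i:
  -54, -3, 21, 2, -112  ⇒  2A = -146, A = -73.
Then Σ (y_i + y_{i+1})·c_i = 3620, so ȳ = 3620 / (6·(-73)) = -1810/219.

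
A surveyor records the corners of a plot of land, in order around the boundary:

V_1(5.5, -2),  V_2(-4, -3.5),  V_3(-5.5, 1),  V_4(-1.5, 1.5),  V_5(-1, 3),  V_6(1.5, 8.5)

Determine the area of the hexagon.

Cross-terms: -27.25, -23.25, -6.75, -3, -13, -49.75  ⇒  Σ = -123
Area = |Σ|/2 = 61.5.

61.5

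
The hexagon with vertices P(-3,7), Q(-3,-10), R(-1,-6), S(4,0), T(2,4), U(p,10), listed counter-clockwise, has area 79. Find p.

Write out the shoelace sum; only the two edges meeting at U involve p:
2·Area = [(2·10 − p·4) + (p·7 − (-3)·10)] + 99
       = 3·p + 149 = 158
⇒ p = 3.

3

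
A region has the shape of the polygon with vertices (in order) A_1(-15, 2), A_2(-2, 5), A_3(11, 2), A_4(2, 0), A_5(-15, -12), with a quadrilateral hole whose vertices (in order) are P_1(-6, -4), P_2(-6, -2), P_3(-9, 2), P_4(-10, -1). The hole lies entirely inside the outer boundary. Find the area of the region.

173.5

Outer boundary:
Apply the surveyor's formula: 2A = Σ (x_i·y_{i+1} − x_{i+1}·y_i), indices taken mod 5.
Cross-terms: -71, -59, -4, -24, -210  ⇒  Σ = -368
Area = |Σ|/2 = 184.
Hole:
Cross-terms: -12, -30, 29, 34  ⇒  Σ = 21
Area = |Σ|/2 = 10.5.
Net area = 184 − 10.5 = 173.5.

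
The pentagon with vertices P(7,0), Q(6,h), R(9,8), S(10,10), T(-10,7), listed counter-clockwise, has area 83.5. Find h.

6

Write out the shoelace sum; only the two edges meeting at Q involve h:
2·Area = [(7·h − 6·0) + (6·8 − 9·h)] + 131
       = -2·h + 179 = 167
⇒ h = 6.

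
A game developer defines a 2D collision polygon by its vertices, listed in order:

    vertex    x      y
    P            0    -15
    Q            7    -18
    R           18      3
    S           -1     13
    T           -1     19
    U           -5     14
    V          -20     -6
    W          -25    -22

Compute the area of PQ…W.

868.5

Σ = (105) + (345) + (237) + (-6) + (81) + (310) + (290) + (375) = 1737
Area = |Σ|/2 = 868.5.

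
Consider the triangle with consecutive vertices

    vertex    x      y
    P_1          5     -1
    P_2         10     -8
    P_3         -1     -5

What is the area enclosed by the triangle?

Apply the shoelace formula: 2A = Σ (x_i·y_{i+1} − x_{i+1}·y_i), indices taken mod 3.
Cross-terms: -30, -58, 26  ⇒  Σ = -62
Area = |Σ|/2 = 31.

31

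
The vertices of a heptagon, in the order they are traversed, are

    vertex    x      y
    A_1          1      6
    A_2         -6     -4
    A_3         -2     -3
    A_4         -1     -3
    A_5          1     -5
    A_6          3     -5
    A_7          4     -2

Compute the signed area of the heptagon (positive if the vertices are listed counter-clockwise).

A_1→A_2: (1)(-4) − (-6)(6) = 32
A_2→A_3: (-6)(-3) − (-2)(-4) = 10
A_3→A_4: (-2)(-3) − (-1)(-3) = 3
A_4→A_5: (-1)(-5) − (1)(-3) = 8
A_5→A_6: (1)(-5) − (3)(-5) = 10
A_6→A_7: (3)(-2) − (4)(-5) = 14
A_7→A_1: (4)(6) − (1)(-2) = 26
Σ = 103
Signed area = Σ/2 = 51.5 (positive ⇒ counter-clockwise traversal).

51.5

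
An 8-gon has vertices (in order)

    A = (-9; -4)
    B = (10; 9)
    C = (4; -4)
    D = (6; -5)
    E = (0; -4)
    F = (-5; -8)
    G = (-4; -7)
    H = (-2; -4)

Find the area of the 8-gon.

90

Apply the shoelace formula: 2A = Σ (x_i·y_{i+1} − x_{i+1}·y_i), indices taken mod 8.
A→B: (-9)(9) − (10)(-4) = -41
B→C: (10)(-4) − (4)(9) = -76
C→D: (4)(-5) − (6)(-4) = 4
D→E: (6)(-4) − (0)(-5) = -24
E→F: (0)(-8) − (-5)(-4) = -20
F→G: (-5)(-7) − (-4)(-8) = 3
G→H: (-4)(-4) − (-2)(-7) = 2
H→A: (-2)(-4) − (-9)(-4) = -28
Σ = -180
Area = |Σ|/2 = 90.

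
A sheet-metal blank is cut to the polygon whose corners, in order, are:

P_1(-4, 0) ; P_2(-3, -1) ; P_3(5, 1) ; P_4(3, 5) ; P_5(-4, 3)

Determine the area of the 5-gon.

Apply the shoelace (surveyor's) formula: 2A = Σ (x_i·y_{i+1} − x_{i+1}·y_i), indices taken mod 5.
Σ = (4) + (2) + (22) + (29) + (12) = 69
Area = |Σ|/2 = 34.5.

34.5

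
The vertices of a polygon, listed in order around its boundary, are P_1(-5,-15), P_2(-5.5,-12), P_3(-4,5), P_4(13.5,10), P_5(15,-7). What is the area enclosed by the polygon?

Σ = (-22.5) + (-75.5) + (-107.5) + (-244.5) + (-260) = -710
Area = |Σ|/2 = 355.

355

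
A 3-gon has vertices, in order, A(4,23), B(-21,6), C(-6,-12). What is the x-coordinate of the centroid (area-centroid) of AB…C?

-23/3

Apply Gauss's area formula. First the cross-terms c_i = x_i·y_{i+1} − x_{i+1}·y_i:
  507, 288, -90  ⇒  2A = 705, A = 352.5.
Then Σ (x_i + x_{i+1})·c_i = -16215, so x̄ = -16215 / (6·352.5) = -23/3.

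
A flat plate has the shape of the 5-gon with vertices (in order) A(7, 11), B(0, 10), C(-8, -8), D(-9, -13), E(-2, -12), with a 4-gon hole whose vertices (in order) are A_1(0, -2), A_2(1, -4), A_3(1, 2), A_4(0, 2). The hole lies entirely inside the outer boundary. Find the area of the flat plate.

Outer boundary:
Σ = (70) + (80) + (32) + (82) + (62) = 326
Area = |Σ|/2 = 163.
Hole:
Apply Gauss's area formula: 2A = Σ (x_i·y_{i+1} − x_{i+1}·y_i), indices taken mod 4.
Cross-terms: 2, 6, 2, 0  ⇒  Σ = 10
Area = |Σ|/2 = 5.
Net area = 163 − 5 = 158.

158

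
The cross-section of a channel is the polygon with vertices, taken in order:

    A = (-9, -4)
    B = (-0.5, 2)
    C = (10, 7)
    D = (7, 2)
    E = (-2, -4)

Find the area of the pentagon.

Apply the surveyor's formula: 2A = Σ (x_i·y_{i+1} − x_{i+1}·y_i), indices taken mod 5.
Σ = (-20) + (-23.5) + (-29) + (-24) + (-28) = -124.5
Area = |Σ|/2 = 62.25.

62.25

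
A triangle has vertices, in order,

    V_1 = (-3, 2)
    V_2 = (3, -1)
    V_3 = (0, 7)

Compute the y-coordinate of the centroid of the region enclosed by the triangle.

8/3

Apply Gauss's area formula. First the cross-terms c_i = x_i·y_{i+1} − x_{i+1}·y_i:
  -3, 21, 21  ⇒  2A = 39, A = 19.5.
Then Σ (y_i + y_{i+1})·c_i = 312, so ȳ = 312 / (6·19.5) = 8/3.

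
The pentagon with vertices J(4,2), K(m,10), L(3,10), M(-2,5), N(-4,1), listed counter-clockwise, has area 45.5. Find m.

The doubled signed area Σ (x_i y_{i+1} − x_{i+1} y_i) is linear in m.
With m=0 it equals 51; the coefficient of m is 8 (from the two edges through K).
So 8·m + 51 = 2·45.5 = 91 ⇒ m = 5.

5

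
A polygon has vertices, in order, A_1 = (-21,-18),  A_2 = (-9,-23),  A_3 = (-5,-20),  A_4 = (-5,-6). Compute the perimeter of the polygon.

|A_1A_2| = √((12)² + (-5)²) = √169 = 13
|A_2A_3| = √((4)² + (3)²) = √25 = 5
|A_3A_4| = √((0)² + (14)²) = √196 = 14
|A_4A_1| = √((-16)² + (-12)²) = √400 = 20
Perimeter = 13 + 5 + 14 + 20 = 52.

52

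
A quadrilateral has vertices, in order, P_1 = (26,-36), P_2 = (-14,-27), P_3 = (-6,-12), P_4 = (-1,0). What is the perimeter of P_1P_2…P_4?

116

|P_1P_2| = √((-40)² + (9)²) = √1681 = 41
|P_2P_3| = √((8)² + (15)²) = √289 = 17
|P_3P_4| = √((5)² + (12)²) = √169 = 13
|P_4P_1| = √((27)² + (-36)²) = √2025 = 45
Perimeter = 41 + 17 + 13 + 45 = 116.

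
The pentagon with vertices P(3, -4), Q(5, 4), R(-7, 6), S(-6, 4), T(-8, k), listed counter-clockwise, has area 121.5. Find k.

-9

The doubled signed area Σ (x_i y_{i+1} − x_{i+1} y_i) is linear in k.
With k=0 it equals 162; the coefficient of k is -9 (from the two edges through T).
So -9·k + 162 = 2·121.5 = 243 ⇒ k = -9.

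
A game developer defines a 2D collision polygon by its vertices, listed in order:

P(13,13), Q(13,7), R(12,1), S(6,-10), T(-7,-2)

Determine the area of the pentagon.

211

Cross-terms: -78, -71, -126, -82, -65  ⇒  Σ = -422
Area = |Σ|/2 = 211.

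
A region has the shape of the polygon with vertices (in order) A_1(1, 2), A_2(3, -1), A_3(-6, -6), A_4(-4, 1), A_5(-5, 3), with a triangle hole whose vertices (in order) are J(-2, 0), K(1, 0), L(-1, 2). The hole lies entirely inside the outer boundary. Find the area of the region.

Outer boundary:
Apply the shoelace formula: 2A = Σ (x_i·y_{i+1} − x_{i+1}·y_i), indices taken mod 5.
Σ = (-7) + (-24) + (-30) + (-7) + (-13) = -81
Area = |Σ|/2 = 40.5.
Hole:
J→K: (-2)(0) − (1)(0) = 0
K→L: (1)(2) − (-1)(0) = 2
L→J: (-1)(0) − (-2)(2) = 4
Σ = 6
Area = |Σ|/2 = 3.
Net area = 40.5 − 3 = 37.5.

37.5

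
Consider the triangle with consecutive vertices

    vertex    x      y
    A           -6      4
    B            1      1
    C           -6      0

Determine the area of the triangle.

14

Cross-terms: -10, 6, -24  ⇒  Σ = -28
Area = |Σ|/2 = 14.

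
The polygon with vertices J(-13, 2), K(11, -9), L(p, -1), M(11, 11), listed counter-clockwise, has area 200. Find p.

Write out the shoelace sum; only the two edges meeting at L involve p:
2·Area = [(11·(-1) − p·(-9)) + (p·11 − 11·(-1))] + 260
       = 20·p + 260 = 400
⇒ p = 7.

7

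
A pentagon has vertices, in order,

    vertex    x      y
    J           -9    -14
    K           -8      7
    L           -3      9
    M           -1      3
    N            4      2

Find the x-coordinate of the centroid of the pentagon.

Apply Gauss's area formula. First the cross-terms c_i = x_i·y_{i+1} − x_{i+1}·y_i:
  -175, -51, 0, -14, -38  ⇒  2A = -278, A = -139.
Then Σ (x_i + x_{i+1})·c_i = 3684, so x̄ = 3684 / (6·(-139)) = -614/139.

-614/139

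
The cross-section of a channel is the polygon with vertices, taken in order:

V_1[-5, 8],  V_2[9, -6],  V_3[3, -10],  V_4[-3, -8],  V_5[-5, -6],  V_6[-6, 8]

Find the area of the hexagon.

137

Apply the surveyor's formula: 2A = Σ (x_i·y_{i+1} − x_{i+1}·y_i), indices taken mod 6.
Cross-terms: -42, -72, -54, -22, -76, -8  ⇒  Σ = -274
Area = |Σ|/2 = 137.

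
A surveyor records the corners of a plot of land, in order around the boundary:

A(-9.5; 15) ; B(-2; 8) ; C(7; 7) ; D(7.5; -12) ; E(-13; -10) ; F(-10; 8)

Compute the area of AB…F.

380.75

Apply the surveyor's formula: 2A = Σ (x_i·y_{i+1} − x_{i+1}·y_i), indices taken mod 6.
Σ = (-46) + (-70) + (-136.5) + (-231) + (-204) + (-74) = -761.5
Area = |Σ|/2 = 380.75.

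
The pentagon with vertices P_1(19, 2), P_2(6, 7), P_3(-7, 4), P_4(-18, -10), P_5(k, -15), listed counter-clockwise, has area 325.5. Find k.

The doubled signed area Σ (x_i y_{i+1} − x_{i+1} y_i) is linear in k.
With k=0 it equals 891; the coefficient of k is 12 (from the two edges through P_5).
So 12·k + 891 = 2·325.5 = 651 ⇒ k = -20.

-20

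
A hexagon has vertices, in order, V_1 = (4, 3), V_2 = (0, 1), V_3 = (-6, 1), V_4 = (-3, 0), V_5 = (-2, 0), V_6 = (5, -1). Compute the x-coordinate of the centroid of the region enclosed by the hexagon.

65/51

Apply the shoelace (surveyor's) formula. First the cross-terms c_i = x_i·y_{i+1} − x_{i+1}·y_i:
  4, 6, 3, 0, 2, 19  ⇒  2A = 34, A = 17.
Then Σ (x_i + x_{i+1})·c_i = 130, so x̄ = 130 / (6·17) = 65/51.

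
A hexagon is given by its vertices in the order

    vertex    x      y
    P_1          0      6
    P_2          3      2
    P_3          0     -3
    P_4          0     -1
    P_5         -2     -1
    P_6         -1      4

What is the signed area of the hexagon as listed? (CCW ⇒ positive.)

Apply Gauss's area formula: 2A = Σ (x_i·y_{i+1} − x_{i+1}·y_i), indices taken mod 6.
Cross-terms: -18, -9, 0, -2, -9, -6  ⇒  Σ = -44
Signed area = Σ/2 = -22 (negative ⇒ clockwise traversal).

-22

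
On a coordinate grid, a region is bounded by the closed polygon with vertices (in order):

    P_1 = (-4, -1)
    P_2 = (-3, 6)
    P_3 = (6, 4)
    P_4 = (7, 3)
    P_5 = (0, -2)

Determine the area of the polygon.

Apply the shoelace (surveyor's) formula: 2A = Σ (x_i·y_{i+1} − x_{i+1}·y_i), indices taken mod 5.
P_1→P_2: (-4)(6) − (-3)(-1) = -27
P_2→P_3: (-3)(4) − (6)(6) = -48
P_3→P_4: (6)(3) − (7)(4) = -10
P_4→P_5: (7)(-2) − (0)(3) = -14
P_5→P_1: (0)(-1) − (-4)(-2) = -8
Σ = -107
Area = |Σ|/2 = 53.5.

53.5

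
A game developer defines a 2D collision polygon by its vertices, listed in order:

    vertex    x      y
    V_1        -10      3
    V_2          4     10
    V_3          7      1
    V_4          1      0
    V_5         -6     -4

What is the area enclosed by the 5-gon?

V_1→V_2: (-10)(10) − (4)(3) = -112
V_2→V_3: (4)(1) − (7)(10) = -66
V_3→V_4: (7)(0) − (1)(1) = -1
V_4→V_5: (1)(-4) − (-6)(0) = -4
V_5→V_1: (-6)(3) − (-10)(-4) = -58
Σ = -241
Area = |Σ|/2 = 120.5.

120.5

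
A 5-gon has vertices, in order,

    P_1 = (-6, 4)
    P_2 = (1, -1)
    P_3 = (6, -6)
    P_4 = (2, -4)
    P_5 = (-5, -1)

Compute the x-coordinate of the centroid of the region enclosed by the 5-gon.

-41/29

Apply the shoelace formula. First the cross-terms c_i = x_i·y_{i+1} − x_{i+1}·y_i:
  2, 0, -12, -22, -26  ⇒  2A = -58, A = -29.
Then Σ (x_i + x_{i+1})·c_i = 246, so x̄ = 246 / (6·(-29)) = -41/29.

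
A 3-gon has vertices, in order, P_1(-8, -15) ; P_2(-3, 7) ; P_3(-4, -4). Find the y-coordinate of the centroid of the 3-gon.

-4

Apply the shoelace (surveyor's) formula. First the cross-terms c_i = x_i·y_{i+1} − x_{i+1}·y_i:
  -101, 40, 28  ⇒  2A = -33, A = -16.5.
Then Σ (y_i + y_{i+1})·c_i = 396, so ȳ = 396 / (6·(-16.5)) = -4.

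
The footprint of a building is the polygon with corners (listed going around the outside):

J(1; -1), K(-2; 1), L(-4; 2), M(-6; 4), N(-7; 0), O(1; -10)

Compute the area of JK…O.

51

Cross-terms: -1, 0, -4, 28, 70, 9  ⇒  Σ = 102
Area = |Σ|/2 = 51.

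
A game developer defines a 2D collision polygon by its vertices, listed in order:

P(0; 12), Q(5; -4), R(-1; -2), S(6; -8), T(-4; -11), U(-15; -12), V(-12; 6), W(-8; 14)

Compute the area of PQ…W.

Apply the shoelace formula: 2A = Σ (x_i·y_{i+1} − x_{i+1}·y_i), indices taken mod 8.
Σ = (-60) + (-14) + (20) + (-98) + (-117) + (-234) + (-120) + (-96) = -719
Area = |Σ|/2 = 359.5.

359.5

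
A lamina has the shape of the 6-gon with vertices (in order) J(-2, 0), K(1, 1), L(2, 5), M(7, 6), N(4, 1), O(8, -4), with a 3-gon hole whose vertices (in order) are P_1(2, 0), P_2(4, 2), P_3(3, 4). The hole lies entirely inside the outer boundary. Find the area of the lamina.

32.5

Outer boundary:
Apply the shoelace formula: 2A = Σ (x_i·y_{i+1} − x_{i+1}·y_i), indices taken mod 6.
Σ = (-2) + (3) + (-23) + (-17) + (-24) + (-8) = -71
Area = |Σ|/2 = 35.5.
Hole:
Apply Gauss's area formula: 2A = Σ (x_i·y_{i+1} − x_{i+1}·y_i), indices taken mod 3.
Cross-terms: 4, 10, -8  ⇒  Σ = 6
Area = |Σ|/2 = 3.
Net area = 35.5 − 3 = 32.5.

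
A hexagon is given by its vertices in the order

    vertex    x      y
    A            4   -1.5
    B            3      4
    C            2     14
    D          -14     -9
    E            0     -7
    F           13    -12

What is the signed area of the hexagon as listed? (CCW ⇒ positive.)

225

Σ = (20.5) + (34) + (178) + (98) + (91) + (28.5) = 450
Signed area = Σ/2 = 225 (positive ⇒ counter-clockwise traversal).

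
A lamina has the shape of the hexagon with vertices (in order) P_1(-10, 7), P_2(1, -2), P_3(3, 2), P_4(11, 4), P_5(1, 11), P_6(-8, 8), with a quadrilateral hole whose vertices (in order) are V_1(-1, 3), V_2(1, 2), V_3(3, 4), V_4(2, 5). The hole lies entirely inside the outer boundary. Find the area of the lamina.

Outer boundary:
Apply Gauss's area formula: 2A = Σ (x_i·y_{i+1} − x_{i+1}·y_i), indices taken mod 6.
Σ = (13) + (8) + (-10) + (117) + (96) + (24) = 248
Area = |Σ|/2 = 124.
Hole:
Cross-terms: -5, -2, 7, 11  ⇒  Σ = 11
Area = |Σ|/2 = 5.5.
Net area = 124 − 5.5 = 118.5.

118.5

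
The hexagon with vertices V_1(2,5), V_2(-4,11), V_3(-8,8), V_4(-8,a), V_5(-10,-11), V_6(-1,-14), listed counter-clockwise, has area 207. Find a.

The doubled signed area Σ (x_i y_{i+1} − x_{i+1} y_i) is linear in a.
With a=0 it equals 402; the coefficient of a is 2 (from the two edges through V_4).
So 2·a + 402 = 2·207 = 414 ⇒ a = 6.

6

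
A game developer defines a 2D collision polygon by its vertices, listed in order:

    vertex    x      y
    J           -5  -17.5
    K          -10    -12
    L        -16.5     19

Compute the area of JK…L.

59.625

J→K: (-5)(-12) − (-10)(-17.5) = -115
K→L: (-10)(19) − (-16.5)(-12) = -388
L→J: (-16.5)(-17.5) − (-5)(19) = 383.75
Σ = -119.25
Area = |Σ|/2 = 59.625.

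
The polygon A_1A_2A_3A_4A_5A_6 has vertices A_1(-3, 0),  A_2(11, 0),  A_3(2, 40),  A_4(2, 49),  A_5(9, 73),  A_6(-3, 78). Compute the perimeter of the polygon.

|A_1A_2| = √((14)² + (0)²) = √196 = 14
|A_2A_3| = √((-9)² + (40)²) = √1681 = 41
|A_3A_4| = √((0)² + (9)²) = √81 = 9
|A_4A_5| = √((7)² + (24)²) = √625 = 25
|A_5A_6| = √((-12)² + (5)²) = √169 = 13
|A_6A_1| = √((0)² + (-78)²) = √6084 = 78
Perimeter = 14 + 41 + 9 + 25 + 13 + 78 = 180.

180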